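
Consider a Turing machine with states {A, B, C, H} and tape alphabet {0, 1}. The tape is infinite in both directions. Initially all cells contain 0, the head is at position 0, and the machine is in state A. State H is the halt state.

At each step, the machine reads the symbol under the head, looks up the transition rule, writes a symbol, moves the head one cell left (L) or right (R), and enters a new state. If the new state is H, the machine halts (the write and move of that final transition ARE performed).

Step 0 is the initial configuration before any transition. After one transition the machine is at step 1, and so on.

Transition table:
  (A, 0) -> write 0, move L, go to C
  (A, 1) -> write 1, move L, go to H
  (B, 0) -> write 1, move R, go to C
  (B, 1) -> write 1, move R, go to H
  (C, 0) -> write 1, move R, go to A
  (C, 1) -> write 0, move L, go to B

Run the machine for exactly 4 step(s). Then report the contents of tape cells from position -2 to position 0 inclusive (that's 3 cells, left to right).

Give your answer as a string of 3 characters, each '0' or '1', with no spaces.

Answer: 000

Derivation:
Step 1: in state A at pos 0, read 0 -> (A,0)->write 0,move L,goto C. Now: state=C, head=-1, tape[-2..1]=0000 (head:  ^)
Step 2: in state C at pos -1, read 0 -> (C,0)->write 1,move R,goto A. Now: state=A, head=0, tape[-2..1]=0100 (head:   ^)
Step 3: in state A at pos 0, read 0 -> (A,0)->write 0,move L,goto C. Now: state=C, head=-1, tape[-2..1]=0100 (head:  ^)
Step 4: in state C at pos -1, read 1 -> (C,1)->write 0,move L,goto B. Now: state=B, head=-2, tape[-3..1]=00000 (head:  ^)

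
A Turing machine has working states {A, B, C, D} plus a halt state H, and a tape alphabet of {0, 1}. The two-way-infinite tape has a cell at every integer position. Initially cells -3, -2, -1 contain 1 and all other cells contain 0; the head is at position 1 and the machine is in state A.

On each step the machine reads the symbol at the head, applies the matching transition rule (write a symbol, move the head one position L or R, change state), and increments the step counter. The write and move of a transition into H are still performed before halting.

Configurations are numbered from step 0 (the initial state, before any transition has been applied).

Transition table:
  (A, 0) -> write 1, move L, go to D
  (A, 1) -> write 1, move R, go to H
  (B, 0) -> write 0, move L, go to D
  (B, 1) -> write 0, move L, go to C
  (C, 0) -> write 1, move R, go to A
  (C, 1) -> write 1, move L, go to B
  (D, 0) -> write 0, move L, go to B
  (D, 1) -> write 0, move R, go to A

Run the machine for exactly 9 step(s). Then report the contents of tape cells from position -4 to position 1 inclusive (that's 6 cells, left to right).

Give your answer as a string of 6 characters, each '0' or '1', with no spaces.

Answer: 011001

Derivation:
Step 1: in state A at pos 1, read 0 -> (A,0)->write 1,move L,goto D. Now: state=D, head=0, tape[-4..2]=0111010 (head:     ^)
Step 2: in state D at pos 0, read 0 -> (D,0)->write 0,move L,goto B. Now: state=B, head=-1, tape[-4..2]=0111010 (head:    ^)
Step 3: in state B at pos -1, read 1 -> (B,1)->write 0,move L,goto C. Now: state=C, head=-2, tape[-4..2]=0110010 (head:   ^)
Step 4: in state C at pos -2, read 1 -> (C,1)->write 1,move L,goto B. Now: state=B, head=-3, tape[-4..2]=0110010 (head:  ^)
Step 5: in state B at pos -3, read 1 -> (B,1)->write 0,move L,goto C. Now: state=C, head=-4, tape[-5..2]=00010010 (head:  ^)
Step 6: in state C at pos -4, read 0 -> (C,0)->write 1,move R,goto A. Now: state=A, head=-3, tape[-5..2]=01010010 (head:   ^)
Step 7: in state A at pos -3, read 0 -> (A,0)->write 1,move L,goto D. Now: state=D, head=-4, tape[-5..2]=01110010 (head:  ^)
Step 8: in state D at pos -4, read 1 -> (D,1)->write 0,move R,goto A. Now: state=A, head=-3, tape[-5..2]=00110010 (head:   ^)
Step 9: in state A at pos -3, read 1 -> (A,1)->write 1,move R,goto H. Now: state=H, head=-2, tape[-5..2]=00110010 (head:    ^)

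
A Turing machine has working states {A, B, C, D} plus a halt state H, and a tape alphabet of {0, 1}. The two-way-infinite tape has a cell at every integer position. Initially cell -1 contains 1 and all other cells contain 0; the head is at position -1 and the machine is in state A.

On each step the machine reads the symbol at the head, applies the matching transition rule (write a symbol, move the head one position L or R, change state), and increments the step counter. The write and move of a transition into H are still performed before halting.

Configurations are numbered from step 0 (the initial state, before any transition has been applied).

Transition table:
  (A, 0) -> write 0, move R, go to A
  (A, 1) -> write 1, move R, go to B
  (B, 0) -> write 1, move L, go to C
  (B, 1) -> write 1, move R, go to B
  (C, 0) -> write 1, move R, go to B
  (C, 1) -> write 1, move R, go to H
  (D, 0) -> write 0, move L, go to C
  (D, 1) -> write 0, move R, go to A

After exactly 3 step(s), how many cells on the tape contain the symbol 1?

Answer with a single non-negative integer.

Answer: 2

Derivation:
Step 1: in state A at pos -1, read 1 -> (A,1)->write 1,move R,goto B. Now: state=B, head=0, tape[-2..1]=0100 (head:   ^)
Step 2: in state B at pos 0, read 0 -> (B,0)->write 1,move L,goto C. Now: state=C, head=-1, tape[-2..1]=0110 (head:  ^)
Step 3: in state C at pos -1, read 1 -> (C,1)->write 1,move R,goto H. Now: state=H, head=0, tape[-2..1]=0110 (head:   ^)
Cells containing 1 after step 3: {-1, 0} -> 2 cell(s)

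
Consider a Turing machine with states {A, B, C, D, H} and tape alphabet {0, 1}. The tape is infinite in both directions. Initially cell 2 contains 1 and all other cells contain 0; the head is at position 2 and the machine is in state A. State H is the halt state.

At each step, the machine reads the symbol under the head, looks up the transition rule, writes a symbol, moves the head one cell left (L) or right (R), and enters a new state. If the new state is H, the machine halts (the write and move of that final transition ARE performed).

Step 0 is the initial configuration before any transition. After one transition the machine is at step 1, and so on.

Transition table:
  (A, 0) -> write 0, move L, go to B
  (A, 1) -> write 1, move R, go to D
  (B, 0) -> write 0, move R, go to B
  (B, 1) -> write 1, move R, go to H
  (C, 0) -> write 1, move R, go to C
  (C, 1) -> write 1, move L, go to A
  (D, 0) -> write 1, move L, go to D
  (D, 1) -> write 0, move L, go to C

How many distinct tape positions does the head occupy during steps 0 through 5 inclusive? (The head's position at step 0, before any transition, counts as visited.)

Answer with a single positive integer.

Step 1: in state A at pos 2, read 1 -> (A,1)->write 1,move R,goto D. Now: state=D, head=3, tape[1..4]=0100 (head:   ^)
Step 2: in state D at pos 3, read 0 -> (D,0)->write 1,move L,goto D. Now: state=D, head=2, tape[1..4]=0110 (head:  ^)
Step 3: in state D at pos 2, read 1 -> (D,1)->write 0,move L,goto C. Now: state=C, head=1, tape[0..4]=00010 (head:  ^)
Step 4: in state C at pos 1, read 0 -> (C,0)->write 1,move R,goto C. Now: state=C, head=2, tape[0..4]=01010 (head:   ^)
Step 5: in state C at pos 2, read 0 -> (C,0)->write 1,move R,goto C. Now: state=C, head=3, tape[0..4]=01110 (head:    ^)
Head positions at steps 0..5: starting at 2, distinct positions visited = {1, 2, 3} -> 3 position(s)

Answer: 3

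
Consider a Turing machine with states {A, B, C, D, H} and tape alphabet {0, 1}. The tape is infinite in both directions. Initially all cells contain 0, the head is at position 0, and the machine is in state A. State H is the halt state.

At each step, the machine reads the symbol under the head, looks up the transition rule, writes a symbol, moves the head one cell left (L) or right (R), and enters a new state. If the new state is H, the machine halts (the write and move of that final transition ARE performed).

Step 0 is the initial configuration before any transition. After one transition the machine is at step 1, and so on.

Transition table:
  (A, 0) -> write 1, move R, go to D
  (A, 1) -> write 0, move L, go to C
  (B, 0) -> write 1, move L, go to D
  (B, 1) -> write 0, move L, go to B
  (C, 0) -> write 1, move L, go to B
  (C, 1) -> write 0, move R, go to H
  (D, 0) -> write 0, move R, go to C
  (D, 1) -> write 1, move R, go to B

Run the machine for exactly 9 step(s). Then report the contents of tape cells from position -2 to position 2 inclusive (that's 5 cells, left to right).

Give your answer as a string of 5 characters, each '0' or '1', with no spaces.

Answer: 01001

Derivation:
Step 1: in state A at pos 0, read 0 -> (A,0)->write 1,move R,goto D. Now: state=D, head=1, tape[-1..2]=0100 (head:   ^)
Step 2: in state D at pos 1, read 0 -> (D,0)->write 0,move R,goto C. Now: state=C, head=2, tape[-1..3]=01000 (head:    ^)
Step 3: in state C at pos 2, read 0 -> (C,0)->write 1,move L,goto B. Now: state=B, head=1, tape[-1..3]=01010 (head:   ^)
Step 4: in state B at pos 1, read 0 -> (B,0)->write 1,move L,goto D. Now: state=D, head=0, tape[-1..3]=01110 (head:  ^)
Step 5: in state D at pos 0, read 1 -> (D,1)->write 1,move R,goto B. Now: state=B, head=1, tape[-1..3]=01110 (head:   ^)
Step 6: in state B at pos 1, read 1 -> (B,1)->write 0,move L,goto B. Now: state=B, head=0, tape[-1..3]=01010 (head:  ^)
Step 7: in state B at pos 0, read 1 -> (B,1)->write 0,move L,goto B. Now: state=B, head=-1, tape[-2..3]=000010 (head:  ^)
Step 8: in state B at pos -1, read 0 -> (B,0)->write 1,move L,goto D. Now: state=D, head=-2, tape[-3..3]=0010010 (head:  ^)
Step 9: in state D at pos -2, read 0 -> (D,0)->write 0,move R,goto C. Now: state=C, head=-1, tape[-3..3]=0010010 (head:   ^)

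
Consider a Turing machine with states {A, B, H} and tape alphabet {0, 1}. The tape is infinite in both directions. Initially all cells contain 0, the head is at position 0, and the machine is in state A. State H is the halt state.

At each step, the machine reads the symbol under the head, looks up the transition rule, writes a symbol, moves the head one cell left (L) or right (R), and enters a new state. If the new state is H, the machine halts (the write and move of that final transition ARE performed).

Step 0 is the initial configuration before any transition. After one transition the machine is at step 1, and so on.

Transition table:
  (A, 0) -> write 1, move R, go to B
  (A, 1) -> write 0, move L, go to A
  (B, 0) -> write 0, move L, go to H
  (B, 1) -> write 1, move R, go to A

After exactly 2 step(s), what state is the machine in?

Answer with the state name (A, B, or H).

Answer: H

Derivation:
Step 1: in state A at pos 0, read 0 -> (A,0)->write 1,move R,goto B. Now: state=B, head=1, tape[-1..2]=0100 (head:   ^)
Step 2: in state B at pos 1, read 0 -> (B,0)->write 0,move L,goto H. Now: state=H, head=0, tape[-1..2]=0100 (head:  ^)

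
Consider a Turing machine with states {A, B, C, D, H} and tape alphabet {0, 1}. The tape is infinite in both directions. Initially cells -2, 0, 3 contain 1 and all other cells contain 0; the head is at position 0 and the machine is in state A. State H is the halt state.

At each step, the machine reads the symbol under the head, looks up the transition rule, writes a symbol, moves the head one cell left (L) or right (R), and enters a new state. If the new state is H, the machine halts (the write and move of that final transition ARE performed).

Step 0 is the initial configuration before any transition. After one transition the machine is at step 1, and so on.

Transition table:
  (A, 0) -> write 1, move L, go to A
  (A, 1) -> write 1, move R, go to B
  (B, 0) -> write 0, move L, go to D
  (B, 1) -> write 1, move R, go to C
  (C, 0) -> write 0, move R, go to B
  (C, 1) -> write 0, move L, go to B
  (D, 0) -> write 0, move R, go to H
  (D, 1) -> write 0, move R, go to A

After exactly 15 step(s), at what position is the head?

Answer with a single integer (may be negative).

Step 1: in state A at pos 0, read 1 -> (A,1)->write 1,move R,goto B. Now: state=B, head=1, tape[-3..4]=01010010 (head:     ^)
Step 2: in state B at pos 1, read 0 -> (B,0)->write 0,move L,goto D. Now: state=D, head=0, tape[-3..4]=01010010 (head:    ^)
Step 3: in state D at pos 0, read 1 -> (D,1)->write 0,move R,goto A. Now: state=A, head=1, tape[-3..4]=01000010 (head:     ^)
Step 4: in state A at pos 1, read 0 -> (A,0)->write 1,move L,goto A. Now: state=A, head=0, tape[-3..4]=01001010 (head:    ^)
Step 5: in state A at pos 0, read 0 -> (A,0)->write 1,move L,goto A. Now: state=A, head=-1, tape[-3..4]=01011010 (head:   ^)
Step 6: in state A at pos -1, read 0 -> (A,0)->write 1,move L,goto A. Now: state=A, head=-2, tape[-3..4]=01111010 (head:  ^)
Step 7: in state A at pos -2, read 1 -> (A,1)->write 1,move R,goto B. Now: state=B, head=-1, tape[-3..4]=01111010 (head:   ^)
Step 8: in state B at pos -1, read 1 -> (B,1)->write 1,move R,goto C. Now: state=C, head=0, tape[-3..4]=01111010 (head:    ^)
Step 9: in state C at pos 0, read 1 -> (C,1)->write 0,move L,goto B. Now: state=B, head=-1, tape[-3..4]=01101010 (head:   ^)
Step 10: in state B at pos -1, read 1 -> (B,1)->write 1,move R,goto C. Now: state=C, head=0, tape[-3..4]=01101010 (head:    ^)
Step 11: in state C at pos 0, read 0 -> (C,0)->write 0,move R,goto B. Now: state=B, head=1, tape[-3..4]=01101010 (head:     ^)
Step 12: in state B at pos 1, read 1 -> (B,1)->write 1,move R,goto C. Now: state=C, head=2, tape[-3..4]=01101010 (head:      ^)
Step 13: in state C at pos 2, read 0 -> (C,0)->write 0,move R,goto B. Now: state=B, head=3, tape[-3..4]=01101010 (head:       ^)
Step 14: in state B at pos 3, read 1 -> (B,1)->write 1,move R,goto C. Now: state=C, head=4, tape[-3..5]=011010100 (head:        ^)
Step 15: in state C at pos 4, read 0 -> (C,0)->write 0,move R,goto B. Now: state=B, head=5, tape[-3..6]=0110101000 (head:         ^)

Answer: 5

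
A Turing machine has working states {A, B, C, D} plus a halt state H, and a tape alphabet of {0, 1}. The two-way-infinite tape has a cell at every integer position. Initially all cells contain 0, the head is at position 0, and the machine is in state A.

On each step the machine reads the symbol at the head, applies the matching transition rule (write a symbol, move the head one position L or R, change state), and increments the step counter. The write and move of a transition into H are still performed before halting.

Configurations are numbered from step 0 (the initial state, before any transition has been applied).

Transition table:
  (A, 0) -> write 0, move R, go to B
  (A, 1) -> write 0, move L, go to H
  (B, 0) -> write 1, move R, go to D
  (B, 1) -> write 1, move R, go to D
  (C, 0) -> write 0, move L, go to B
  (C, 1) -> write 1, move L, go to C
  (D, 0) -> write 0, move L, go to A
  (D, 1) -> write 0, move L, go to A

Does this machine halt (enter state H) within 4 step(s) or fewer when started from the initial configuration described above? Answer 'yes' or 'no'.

Step 1: in state A at pos 0, read 0 -> (A,0)->write 0,move R,goto B. Now: state=B, head=1, tape[-1..2]=0000 (head:   ^)
Step 2: in state B at pos 1, read 0 -> (B,0)->write 1,move R,goto D. Now: state=D, head=2, tape[-1..3]=00100 (head:    ^)
Step 3: in state D at pos 2, read 0 -> (D,0)->write 0,move L,goto A. Now: state=A, head=1, tape[-1..3]=00100 (head:   ^)
Step 4: in state A at pos 1, read 1 -> (A,1)->write 0,move L,goto H. Now: state=H, head=0, tape[-1..3]=00000 (head:  ^)
State H reached at step 4; 4 <= 4 -> yes

Answer: yes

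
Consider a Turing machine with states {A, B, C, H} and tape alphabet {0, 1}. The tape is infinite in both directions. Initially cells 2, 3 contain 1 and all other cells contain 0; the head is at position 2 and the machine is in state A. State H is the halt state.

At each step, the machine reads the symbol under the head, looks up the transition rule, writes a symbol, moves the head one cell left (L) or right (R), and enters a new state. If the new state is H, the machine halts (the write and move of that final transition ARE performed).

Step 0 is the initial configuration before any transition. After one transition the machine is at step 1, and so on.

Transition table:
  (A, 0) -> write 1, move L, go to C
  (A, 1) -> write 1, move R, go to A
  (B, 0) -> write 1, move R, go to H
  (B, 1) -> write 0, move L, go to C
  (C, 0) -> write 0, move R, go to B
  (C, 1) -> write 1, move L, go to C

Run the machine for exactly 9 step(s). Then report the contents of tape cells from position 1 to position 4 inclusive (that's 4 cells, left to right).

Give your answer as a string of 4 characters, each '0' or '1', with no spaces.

Answer: 0111

Derivation:
Step 1: in state A at pos 2, read 1 -> (A,1)->write 1,move R,goto A. Now: state=A, head=3, tape[1..4]=0110 (head:   ^)
Step 2: in state A at pos 3, read 1 -> (A,1)->write 1,move R,goto A. Now: state=A, head=4, tape[1..5]=01100 (head:    ^)
Step 3: in state A at pos 4, read 0 -> (A,0)->write 1,move L,goto C. Now: state=C, head=3, tape[1..5]=01110 (head:   ^)
Step 4: in state C at pos 3, read 1 -> (C,1)->write 1,move L,goto C. Now: state=C, head=2, tape[1..5]=01110 (head:  ^)
Step 5: in state C at pos 2, read 1 -> (C,1)->write 1,move L,goto C. Now: state=C, head=1, tape[0..5]=001110 (head:  ^)
Step 6: in state C at pos 1, read 0 -> (C,0)->write 0,move R,goto B. Now: state=B, head=2, tape[0..5]=001110 (head:   ^)
Step 7: in state B at pos 2, read 1 -> (B,1)->write 0,move L,goto C. Now: state=C, head=1, tape[0..5]=000110 (head:  ^)
Step 8: in state C at pos 1, read 0 -> (C,0)->write 0,move R,goto B. Now: state=B, head=2, tape[0..5]=000110 (head:   ^)
Step 9: in state B at pos 2, read 0 -> (B,0)->write 1,move R,goto H. Now: state=H, head=3, tape[0..5]=001110 (head:    ^)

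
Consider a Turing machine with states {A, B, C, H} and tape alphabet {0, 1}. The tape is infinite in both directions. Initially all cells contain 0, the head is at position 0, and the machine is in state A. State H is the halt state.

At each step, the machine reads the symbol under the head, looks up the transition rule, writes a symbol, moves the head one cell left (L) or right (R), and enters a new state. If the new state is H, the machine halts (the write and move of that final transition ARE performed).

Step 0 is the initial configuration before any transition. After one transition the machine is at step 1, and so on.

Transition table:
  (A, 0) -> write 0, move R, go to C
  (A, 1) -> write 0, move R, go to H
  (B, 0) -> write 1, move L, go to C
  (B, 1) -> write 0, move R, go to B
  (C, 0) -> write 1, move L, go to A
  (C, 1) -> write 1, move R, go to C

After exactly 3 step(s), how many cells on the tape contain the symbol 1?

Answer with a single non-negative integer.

Answer: 1

Derivation:
Step 1: in state A at pos 0, read 0 -> (A,0)->write 0,move R,goto C. Now: state=C, head=1, tape[-1..2]=0000 (head:   ^)
Step 2: in state C at pos 1, read 0 -> (C,0)->write 1,move L,goto A. Now: state=A, head=0, tape[-1..2]=0010 (head:  ^)
Step 3: in state A at pos 0, read 0 -> (A,0)->write 0,move R,goto C. Now: state=C, head=1, tape[-1..2]=0010 (head:   ^)
Cells containing 1 after step 3: {1} -> 1 cell(s)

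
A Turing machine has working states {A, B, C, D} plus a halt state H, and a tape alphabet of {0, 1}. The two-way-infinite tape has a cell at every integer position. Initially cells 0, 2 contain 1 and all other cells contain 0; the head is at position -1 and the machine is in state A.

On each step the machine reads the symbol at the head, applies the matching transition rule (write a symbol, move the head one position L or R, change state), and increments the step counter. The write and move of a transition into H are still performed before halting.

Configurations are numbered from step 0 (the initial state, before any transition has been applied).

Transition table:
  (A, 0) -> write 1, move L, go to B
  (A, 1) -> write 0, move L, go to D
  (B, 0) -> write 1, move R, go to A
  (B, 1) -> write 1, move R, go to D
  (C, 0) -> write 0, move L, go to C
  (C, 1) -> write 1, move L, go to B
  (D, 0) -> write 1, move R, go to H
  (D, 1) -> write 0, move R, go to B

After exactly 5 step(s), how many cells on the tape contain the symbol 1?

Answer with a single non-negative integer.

Answer: 3

Derivation:
Step 1: in state A at pos -1, read 0 -> (A,0)->write 1,move L,goto B. Now: state=B, head=-2, tape[-3..3]=0011010 (head:  ^)
Step 2: in state B at pos -2, read 0 -> (B,0)->write 1,move R,goto A. Now: state=A, head=-1, tape[-3..3]=0111010 (head:   ^)
Step 3: in state A at pos -1, read 1 -> (A,1)->write 0,move L,goto D. Now: state=D, head=-2, tape[-3..3]=0101010 (head:  ^)
Step 4: in state D at pos -2, read 1 -> (D,1)->write 0,move R,goto B. Now: state=B, head=-1, tape[-3..3]=0001010 (head:   ^)
Step 5: in state B at pos -1, read 0 -> (B,0)->write 1,move R,goto A. Now: state=A, head=0, tape[-3..3]=0011010 (head:    ^)
Cells containing 1 after step 5: {-1, 0, 2} -> 3 cell(s)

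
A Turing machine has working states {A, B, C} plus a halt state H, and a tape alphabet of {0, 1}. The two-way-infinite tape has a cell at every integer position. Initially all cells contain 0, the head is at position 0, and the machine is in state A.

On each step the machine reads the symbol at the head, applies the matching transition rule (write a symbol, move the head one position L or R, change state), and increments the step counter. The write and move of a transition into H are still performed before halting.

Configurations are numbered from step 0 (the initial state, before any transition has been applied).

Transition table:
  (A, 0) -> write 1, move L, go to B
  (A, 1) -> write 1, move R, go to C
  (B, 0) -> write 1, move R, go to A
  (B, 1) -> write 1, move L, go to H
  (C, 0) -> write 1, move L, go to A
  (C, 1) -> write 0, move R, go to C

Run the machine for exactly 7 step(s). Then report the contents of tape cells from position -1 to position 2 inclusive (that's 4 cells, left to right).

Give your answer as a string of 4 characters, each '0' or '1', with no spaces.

Answer: 1101

Derivation:
Step 1: in state A at pos 0, read 0 -> (A,0)->write 1,move L,goto B. Now: state=B, head=-1, tape[-2..1]=0010 (head:  ^)
Step 2: in state B at pos -1, read 0 -> (B,0)->write 1,move R,goto A. Now: state=A, head=0, tape[-2..1]=0110 (head:   ^)
Step 3: in state A at pos 0, read 1 -> (A,1)->write 1,move R,goto C. Now: state=C, head=1, tape[-2..2]=01100 (head:    ^)
Step 4: in state C at pos 1, read 0 -> (C,0)->write 1,move L,goto A. Now: state=A, head=0, tape[-2..2]=01110 (head:   ^)
Step 5: in state A at pos 0, read 1 -> (A,1)->write 1,move R,goto C. Now: state=C, head=1, tape[-2..2]=01110 (head:    ^)
Step 6: in state C at pos 1, read 1 -> (C,1)->write 0,move R,goto C. Now: state=C, head=2, tape[-2..3]=011000 (head:     ^)
Step 7: in state C at pos 2, read 0 -> (C,0)->write 1,move L,goto A. Now: state=A, head=1, tape[-2..3]=011010 (head:    ^)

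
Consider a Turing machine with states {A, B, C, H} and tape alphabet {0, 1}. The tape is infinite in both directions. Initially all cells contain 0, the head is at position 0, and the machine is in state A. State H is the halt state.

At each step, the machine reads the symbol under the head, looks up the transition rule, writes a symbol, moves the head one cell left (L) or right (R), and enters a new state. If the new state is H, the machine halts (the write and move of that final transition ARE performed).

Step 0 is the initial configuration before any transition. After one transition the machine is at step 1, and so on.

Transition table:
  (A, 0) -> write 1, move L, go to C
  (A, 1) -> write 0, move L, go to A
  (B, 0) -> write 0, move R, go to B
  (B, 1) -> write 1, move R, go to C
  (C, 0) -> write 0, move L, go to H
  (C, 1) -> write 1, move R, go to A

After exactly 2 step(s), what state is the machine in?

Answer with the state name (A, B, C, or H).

Step 1: in state A at pos 0, read 0 -> (A,0)->write 1,move L,goto C. Now: state=C, head=-1, tape[-2..1]=0010 (head:  ^)
Step 2: in state C at pos -1, read 0 -> (C,0)->write 0,move L,goto H. Now: state=H, head=-2, tape[-3..1]=00010 (head:  ^)

Answer: H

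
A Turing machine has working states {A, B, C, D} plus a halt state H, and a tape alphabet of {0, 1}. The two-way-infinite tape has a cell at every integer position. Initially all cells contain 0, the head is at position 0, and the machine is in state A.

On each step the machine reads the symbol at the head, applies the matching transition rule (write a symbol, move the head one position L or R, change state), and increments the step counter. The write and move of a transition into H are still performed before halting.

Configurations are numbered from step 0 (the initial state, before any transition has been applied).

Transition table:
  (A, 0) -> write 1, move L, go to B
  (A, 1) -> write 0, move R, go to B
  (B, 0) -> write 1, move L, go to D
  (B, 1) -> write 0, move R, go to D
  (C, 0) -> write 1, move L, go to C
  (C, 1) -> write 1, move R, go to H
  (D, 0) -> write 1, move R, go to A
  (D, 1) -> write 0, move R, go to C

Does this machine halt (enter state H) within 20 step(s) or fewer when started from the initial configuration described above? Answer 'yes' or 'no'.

Step 1: in state A at pos 0, read 0 -> (A,0)->write 1,move L,goto B. Now: state=B, head=-1, tape[-2..1]=0010 (head:  ^)
Step 2: in state B at pos -1, read 0 -> (B,0)->write 1,move L,goto D. Now: state=D, head=-2, tape[-3..1]=00110 (head:  ^)
Step 3: in state D at pos -2, read 0 -> (D,0)->write 1,move R,goto A. Now: state=A, head=-1, tape[-3..1]=01110 (head:   ^)
Step 4: in state A at pos -1, read 1 -> (A,1)->write 0,move R,goto B. Now: state=B, head=0, tape[-3..1]=01010 (head:    ^)
Step 5: in state B at pos 0, read 1 -> (B,1)->write 0,move R,goto D. Now: state=D, head=1, tape[-3..2]=010000 (head:     ^)
Step 6: in state D at pos 1, read 0 -> (D,0)->write 1,move R,goto A. Now: state=A, head=2, tape[-3..3]=0100100 (head:      ^)
Step 7: in state A at pos 2, read 0 -> (A,0)->write 1,move L,goto B. Now: state=B, head=1, tape[-3..3]=0100110 (head:     ^)
Step 8: in state B at pos 1, read 1 -> (B,1)->write 0,move R,goto D. Now: state=D, head=2, tape[-3..3]=0100010 (head:      ^)
Step 9: in state D at pos 2, read 1 -> (D,1)->write 0,move R,goto C. Now: state=C, head=3, tape[-3..4]=01000000 (head:       ^)
Step 10: in state C at pos 3, read 0 -> (C,0)->write 1,move L,goto C. Now: state=C, head=2, tape[-3..4]=01000010 (head:      ^)
Step 11: in state C at pos 2, read 0 -> (C,0)->write 1,move L,goto C. Now: state=C, head=1, tape[-3..4]=01000110 (head:     ^)
Step 12: in state C at pos 1, read 0 -> (C,0)->write 1,move L,goto C. Now: state=C, head=0, tape[-3..4]=01001110 (head:    ^)
Step 13: in state C at pos 0, read 0 -> (C,0)->write 1,move L,goto C. Now: state=C, head=-1, tape[-3..4]=01011110 (head:   ^)
Step 14: in state C at pos -1, read 0 -> (C,0)->write 1,move L,goto C. Now: state=C, head=-2, tape[-3..4]=01111110 (head:  ^)
Step 15: in state C at pos -2, read 1 -> (C,1)->write 1,move R,goto H. Now: state=H, head=-1, tape[-3..4]=01111110 (head:   ^)
State H reached at step 15; 15 <= 20 -> yes

Answer: yes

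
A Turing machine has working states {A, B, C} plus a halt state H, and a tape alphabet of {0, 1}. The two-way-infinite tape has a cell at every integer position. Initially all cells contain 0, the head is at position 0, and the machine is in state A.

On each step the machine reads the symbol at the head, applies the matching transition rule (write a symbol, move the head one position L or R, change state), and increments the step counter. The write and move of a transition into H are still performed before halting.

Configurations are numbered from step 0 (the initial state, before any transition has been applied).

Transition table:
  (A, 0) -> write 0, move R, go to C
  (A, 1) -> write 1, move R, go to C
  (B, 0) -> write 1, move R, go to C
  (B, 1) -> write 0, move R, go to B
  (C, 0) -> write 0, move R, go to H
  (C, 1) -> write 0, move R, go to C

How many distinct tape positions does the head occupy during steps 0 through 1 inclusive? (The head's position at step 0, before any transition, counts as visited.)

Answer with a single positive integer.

Answer: 2

Derivation:
Step 1: in state A at pos 0, read 0 -> (A,0)->write 0,move R,goto C. Now: state=C, head=1, tape[-1..2]=0000 (head:   ^)
Head positions at steps 0..1: starting at 0, distinct positions visited = {0, 1} -> 2 position(s)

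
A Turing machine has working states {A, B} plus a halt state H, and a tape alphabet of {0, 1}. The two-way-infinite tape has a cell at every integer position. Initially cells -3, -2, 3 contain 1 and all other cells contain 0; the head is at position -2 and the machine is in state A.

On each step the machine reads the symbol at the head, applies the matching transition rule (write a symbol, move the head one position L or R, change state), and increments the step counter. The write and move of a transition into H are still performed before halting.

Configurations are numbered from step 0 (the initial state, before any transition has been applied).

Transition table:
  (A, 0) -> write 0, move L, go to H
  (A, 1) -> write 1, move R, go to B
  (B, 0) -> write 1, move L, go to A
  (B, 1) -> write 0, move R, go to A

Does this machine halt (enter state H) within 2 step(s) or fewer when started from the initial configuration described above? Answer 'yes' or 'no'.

Step 1: in state A at pos -2, read 1 -> (A,1)->write 1,move R,goto B. Now: state=B, head=-1, tape[-4..4]=011000010 (head:    ^)
Step 2: in state B at pos -1, read 0 -> (B,0)->write 1,move L,goto A. Now: state=A, head=-2, tape[-4..4]=011100010 (head:   ^)
After 2 step(s): state = A (not H) -> not halted within 2 -> no

Answer: no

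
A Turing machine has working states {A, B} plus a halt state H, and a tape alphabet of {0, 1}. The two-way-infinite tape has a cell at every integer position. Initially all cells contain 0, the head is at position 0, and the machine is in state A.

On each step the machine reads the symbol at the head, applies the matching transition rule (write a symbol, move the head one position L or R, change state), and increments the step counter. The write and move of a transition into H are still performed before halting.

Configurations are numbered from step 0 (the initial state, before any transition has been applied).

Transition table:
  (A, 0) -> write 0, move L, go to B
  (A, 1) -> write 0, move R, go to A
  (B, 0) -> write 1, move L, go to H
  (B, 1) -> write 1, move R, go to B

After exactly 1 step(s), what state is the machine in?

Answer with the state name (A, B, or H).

Answer: B

Derivation:
Step 1: in state A at pos 0, read 0 -> (A,0)->write 0,move L,goto B. Now: state=B, head=-1, tape[-2..1]=0000 (head:  ^)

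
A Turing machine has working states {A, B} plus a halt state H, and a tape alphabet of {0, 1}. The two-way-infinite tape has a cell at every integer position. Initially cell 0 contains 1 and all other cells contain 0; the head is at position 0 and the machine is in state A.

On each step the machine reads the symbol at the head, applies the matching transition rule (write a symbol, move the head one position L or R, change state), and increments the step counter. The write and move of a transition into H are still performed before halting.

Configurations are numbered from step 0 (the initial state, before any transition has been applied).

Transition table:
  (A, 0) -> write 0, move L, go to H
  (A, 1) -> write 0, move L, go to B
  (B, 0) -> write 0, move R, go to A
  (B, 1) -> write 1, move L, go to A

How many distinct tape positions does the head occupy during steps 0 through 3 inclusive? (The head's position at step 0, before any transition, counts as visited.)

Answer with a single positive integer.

Answer: 2

Derivation:
Step 1: in state A at pos 0, read 1 -> (A,1)->write 0,move L,goto B. Now: state=B, head=-1, tape[-2..1]=0000 (head:  ^)
Step 2: in state B at pos -1, read 0 -> (B,0)->write 0,move R,goto A. Now: state=A, head=0, tape[-2..1]=0000 (head:   ^)
Step 3: in state A at pos 0, read 0 -> (A,0)->write 0,move L,goto H. Now: state=H, head=-1, tape[-2..1]=0000 (head:  ^)
Head positions at steps 0..3: starting at 0, distinct positions visited = {-1, 0} -> 2 position(s)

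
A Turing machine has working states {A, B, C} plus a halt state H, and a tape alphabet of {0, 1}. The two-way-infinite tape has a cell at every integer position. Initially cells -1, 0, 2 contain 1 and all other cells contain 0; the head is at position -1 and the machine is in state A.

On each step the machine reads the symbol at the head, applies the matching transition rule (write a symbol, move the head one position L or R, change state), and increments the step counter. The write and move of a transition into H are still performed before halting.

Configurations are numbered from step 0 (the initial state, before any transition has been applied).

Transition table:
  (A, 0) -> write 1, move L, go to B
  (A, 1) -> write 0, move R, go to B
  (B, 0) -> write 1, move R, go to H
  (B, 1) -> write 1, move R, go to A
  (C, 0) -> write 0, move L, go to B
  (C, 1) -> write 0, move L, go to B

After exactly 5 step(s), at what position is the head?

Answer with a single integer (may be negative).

Step 1: in state A at pos -1, read 1 -> (A,1)->write 0,move R,goto B. Now: state=B, head=0, tape[-2..3]=001010 (head:   ^)
Step 2: in state B at pos 0, read 1 -> (B,1)->write 1,move R,goto A. Now: state=A, head=1, tape[-2..3]=001010 (head:    ^)
Step 3: in state A at pos 1, read 0 -> (A,0)->write 1,move L,goto B. Now: state=B, head=0, tape[-2..3]=001110 (head:   ^)
Step 4: in state B at pos 0, read 1 -> (B,1)->write 1,move R,goto A. Now: state=A, head=1, tape[-2..3]=001110 (head:    ^)
Step 5: in state A at pos 1, read 1 -> (A,1)->write 0,move R,goto B. Now: state=B, head=2, tape[-2..3]=001010 (head:     ^)

Answer: 2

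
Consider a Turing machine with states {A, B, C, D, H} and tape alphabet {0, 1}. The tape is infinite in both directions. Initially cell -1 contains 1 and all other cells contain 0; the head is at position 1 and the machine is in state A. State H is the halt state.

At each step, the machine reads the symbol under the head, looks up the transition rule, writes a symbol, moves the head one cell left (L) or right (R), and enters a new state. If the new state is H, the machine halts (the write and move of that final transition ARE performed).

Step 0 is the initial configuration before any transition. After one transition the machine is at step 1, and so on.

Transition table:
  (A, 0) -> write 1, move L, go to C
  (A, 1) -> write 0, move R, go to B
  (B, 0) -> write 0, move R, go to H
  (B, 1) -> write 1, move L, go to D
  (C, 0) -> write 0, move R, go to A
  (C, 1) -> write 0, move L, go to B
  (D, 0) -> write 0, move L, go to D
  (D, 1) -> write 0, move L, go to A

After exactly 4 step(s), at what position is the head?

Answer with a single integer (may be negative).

Step 1: in state A at pos 1, read 0 -> (A,0)->write 1,move L,goto C. Now: state=C, head=0, tape[-2..2]=01010 (head:   ^)
Step 2: in state C at pos 0, read 0 -> (C,0)->write 0,move R,goto A. Now: state=A, head=1, tape[-2..2]=01010 (head:    ^)
Step 3: in state A at pos 1, read 1 -> (A,1)->write 0,move R,goto B. Now: state=B, head=2, tape[-2..3]=010000 (head:     ^)
Step 4: in state B at pos 2, read 0 -> (B,0)->write 0,move R,goto H. Now: state=H, head=3, tape[-2..4]=0100000 (head:      ^)

Answer: 3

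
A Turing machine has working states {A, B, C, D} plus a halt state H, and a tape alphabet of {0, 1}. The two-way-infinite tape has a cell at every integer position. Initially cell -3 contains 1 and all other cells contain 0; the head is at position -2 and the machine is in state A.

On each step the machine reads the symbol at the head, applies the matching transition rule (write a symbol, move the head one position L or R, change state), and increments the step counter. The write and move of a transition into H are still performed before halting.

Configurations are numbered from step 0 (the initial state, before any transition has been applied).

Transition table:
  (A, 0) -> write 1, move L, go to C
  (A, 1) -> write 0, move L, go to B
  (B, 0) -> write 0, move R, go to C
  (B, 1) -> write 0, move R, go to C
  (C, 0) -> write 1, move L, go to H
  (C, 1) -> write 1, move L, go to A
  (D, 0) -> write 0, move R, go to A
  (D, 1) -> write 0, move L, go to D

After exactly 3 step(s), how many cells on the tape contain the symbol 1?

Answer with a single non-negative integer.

Step 1: in state A at pos -2, read 0 -> (A,0)->write 1,move L,goto C. Now: state=C, head=-3, tape[-4..-1]=0110 (head:  ^)
Step 2: in state C at pos -3, read 1 -> (C,1)->write 1,move L,goto A. Now: state=A, head=-4, tape[-5..-1]=00110 (head:  ^)
Step 3: in state A at pos -4, read 0 -> (A,0)->write 1,move L,goto C. Now: state=C, head=-5, tape[-6..-1]=001110 (head:  ^)
Cells containing 1 after step 3: {-4, -3, -2} -> 3 cell(s)

Answer: 3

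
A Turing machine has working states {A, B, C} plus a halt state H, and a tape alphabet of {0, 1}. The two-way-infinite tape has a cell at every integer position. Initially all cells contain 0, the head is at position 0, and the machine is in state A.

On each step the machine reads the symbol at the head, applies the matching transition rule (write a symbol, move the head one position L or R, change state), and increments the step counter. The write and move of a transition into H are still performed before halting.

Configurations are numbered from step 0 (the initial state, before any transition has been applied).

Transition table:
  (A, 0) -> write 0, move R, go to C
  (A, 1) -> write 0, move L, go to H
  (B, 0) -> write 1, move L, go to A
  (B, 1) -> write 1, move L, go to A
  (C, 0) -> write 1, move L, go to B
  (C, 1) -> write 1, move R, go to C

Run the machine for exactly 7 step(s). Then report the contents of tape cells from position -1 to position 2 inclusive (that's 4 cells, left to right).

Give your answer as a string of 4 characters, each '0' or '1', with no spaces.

Answer: 0111

Derivation:
Step 1: in state A at pos 0, read 0 -> (A,0)->write 0,move R,goto C. Now: state=C, head=1, tape[-1..2]=0000 (head:   ^)
Step 2: in state C at pos 1, read 0 -> (C,0)->write 1,move L,goto B. Now: state=B, head=0, tape[-1..2]=0010 (head:  ^)
Step 3: in state B at pos 0, read 0 -> (B,0)->write 1,move L,goto A. Now: state=A, head=-1, tape[-2..2]=00110 (head:  ^)
Step 4: in state A at pos -1, read 0 -> (A,0)->write 0,move R,goto C. Now: state=C, head=0, tape[-2..2]=00110 (head:   ^)
Step 5: in state C at pos 0, read 1 -> (C,1)->write 1,move R,goto C. Now: state=C, head=1, tape[-2..2]=00110 (head:    ^)
Step 6: in state C at pos 1, read 1 -> (C,1)->write 1,move R,goto C. Now: state=C, head=2, tape[-2..3]=001100 (head:     ^)
Step 7: in state C at pos 2, read 0 -> (C,0)->write 1,move L,goto B. Now: state=B, head=1, tape[-2..3]=001110 (head:    ^)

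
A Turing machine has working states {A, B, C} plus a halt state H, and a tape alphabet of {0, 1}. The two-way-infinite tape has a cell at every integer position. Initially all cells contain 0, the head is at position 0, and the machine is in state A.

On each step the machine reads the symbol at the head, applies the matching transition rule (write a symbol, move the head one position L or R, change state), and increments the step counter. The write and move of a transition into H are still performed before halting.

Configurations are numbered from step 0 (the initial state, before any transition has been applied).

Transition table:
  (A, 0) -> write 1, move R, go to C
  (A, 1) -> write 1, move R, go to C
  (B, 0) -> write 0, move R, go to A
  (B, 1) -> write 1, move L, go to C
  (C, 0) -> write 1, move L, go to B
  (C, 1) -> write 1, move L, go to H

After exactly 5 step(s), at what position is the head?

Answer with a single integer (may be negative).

Answer: -1

Derivation:
Step 1: in state A at pos 0, read 0 -> (A,0)->write 1,move R,goto C. Now: state=C, head=1, tape[-1..2]=0100 (head:   ^)
Step 2: in state C at pos 1, read 0 -> (C,0)->write 1,move L,goto B. Now: state=B, head=0, tape[-1..2]=0110 (head:  ^)
Step 3: in state B at pos 0, read 1 -> (B,1)->write 1,move L,goto C. Now: state=C, head=-1, tape[-2..2]=00110 (head:  ^)
Step 4: in state C at pos -1, read 0 -> (C,0)->write 1,move L,goto B. Now: state=B, head=-2, tape[-3..2]=001110 (head:  ^)
Step 5: in state B at pos -2, read 0 -> (B,0)->write 0,move R,goto A. Now: state=A, head=-1, tape[-3..2]=001110 (head:   ^)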